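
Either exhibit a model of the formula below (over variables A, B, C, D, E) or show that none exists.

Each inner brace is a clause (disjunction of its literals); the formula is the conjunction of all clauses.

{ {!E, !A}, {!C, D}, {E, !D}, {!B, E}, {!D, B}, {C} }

(C) alone gives C = true.
(D) alone gives D = true.
(E) alone gives E = true.
(!A) alone gives A = false.
(B) alone gives B = true.
Every clause now holds.

A: false, B: true, C: true, D: true, E: true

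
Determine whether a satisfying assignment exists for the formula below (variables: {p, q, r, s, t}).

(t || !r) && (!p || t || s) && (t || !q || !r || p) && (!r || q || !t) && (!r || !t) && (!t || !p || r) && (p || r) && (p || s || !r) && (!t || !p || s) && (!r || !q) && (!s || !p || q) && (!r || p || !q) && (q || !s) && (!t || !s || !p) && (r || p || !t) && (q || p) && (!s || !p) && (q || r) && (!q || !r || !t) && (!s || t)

Try t = true.
Unit clause (!r) forces r = false.
Unit clause (!p) forces p = false.
But (p) is also a unit clause — contradiction.
Undo t and try t = false.
Unit clause (!r) forces r = false.
Unit clause (p) forces p = true.
Unit clause (s) forces s = true.
But (!s) is also a unit clause — contradiction.
Either choice for t ends in contradiction.
No assignment satisfies every clause.

No, unsatisfiable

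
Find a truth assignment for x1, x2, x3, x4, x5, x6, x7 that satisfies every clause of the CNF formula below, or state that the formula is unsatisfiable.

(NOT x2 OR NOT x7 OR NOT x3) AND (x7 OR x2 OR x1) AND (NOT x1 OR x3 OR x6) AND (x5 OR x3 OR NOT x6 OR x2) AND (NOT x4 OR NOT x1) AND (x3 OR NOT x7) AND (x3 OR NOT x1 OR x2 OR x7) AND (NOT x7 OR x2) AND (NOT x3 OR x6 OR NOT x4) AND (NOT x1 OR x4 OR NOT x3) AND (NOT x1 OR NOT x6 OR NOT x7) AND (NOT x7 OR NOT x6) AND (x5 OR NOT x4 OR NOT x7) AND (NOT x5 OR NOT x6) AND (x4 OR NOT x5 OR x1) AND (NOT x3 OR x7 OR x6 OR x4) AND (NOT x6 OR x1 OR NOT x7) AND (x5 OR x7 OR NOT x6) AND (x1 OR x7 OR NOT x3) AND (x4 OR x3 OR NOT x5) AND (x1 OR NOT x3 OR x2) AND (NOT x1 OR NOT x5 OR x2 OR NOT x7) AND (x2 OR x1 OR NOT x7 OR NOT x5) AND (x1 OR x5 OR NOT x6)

Suppose x4 = true.
From the singleton clause (NOT x1), x1 = false.
Suppose x7 = false.
From the singleton clause (x2), x2 = true.
From the singleton clause (NOT x3), x3 = false.
Suppose x5 = false.
From the singleton clause (NOT x6), x6 = false.
This assignment satisfies each clause.

x1=false,  x2=true,  x3=false,  x4=true,  x5=false,  x6=false,  x7=false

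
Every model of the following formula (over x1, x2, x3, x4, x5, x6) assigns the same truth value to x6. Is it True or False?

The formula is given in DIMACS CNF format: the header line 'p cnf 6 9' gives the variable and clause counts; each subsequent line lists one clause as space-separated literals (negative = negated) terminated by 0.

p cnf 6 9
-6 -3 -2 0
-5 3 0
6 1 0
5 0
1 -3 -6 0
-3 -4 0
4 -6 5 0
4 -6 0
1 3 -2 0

Suppose x6 = True.
The clause (x5) is unit, so x5 = True.
The clause (x3) is unit, so x3 = True.
The clause (¬x2) is unit, so x2 = False.
The clause (x1) is unit, so x1 = True.
The clause (¬x4) is unit, so x4 = False.
That conflicts with the unit clause (x4).
So every satisfying assignment has x6 = False.

False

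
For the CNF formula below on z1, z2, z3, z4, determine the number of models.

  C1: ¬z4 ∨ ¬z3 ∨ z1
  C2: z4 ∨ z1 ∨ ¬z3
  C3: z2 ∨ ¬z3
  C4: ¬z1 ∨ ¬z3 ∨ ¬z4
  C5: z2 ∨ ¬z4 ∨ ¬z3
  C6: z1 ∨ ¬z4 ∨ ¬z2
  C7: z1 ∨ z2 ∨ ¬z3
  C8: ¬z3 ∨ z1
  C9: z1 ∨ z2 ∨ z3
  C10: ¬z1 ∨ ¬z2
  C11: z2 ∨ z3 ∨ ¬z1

1

There are 2^4 = 16 truth assignments over (z1, z2, z3, z4).
Check each against the 11 clauses (columns in the order z1, z2, z3, z4):
  F F F F  ✗ fails (z1 ∨ z2 ∨ z3)
  F F F T  ✗ fails (z1 ∨ z2 ∨ z3)
  F F T F  ✗ fails (z4 ∨ z1 ∨ ¬z3)
  F F T T  ✗ fails (¬z4 ∨ ¬z3 ∨ z1)
  F T F F  ✓ satisfies all
  F T F T  ✗ fails (z1 ∨ ¬z4 ∨ ¬z2)
  F T T F  ✗ fails (z4 ∨ z1 ∨ ¬z3)
  F T T T  ✗ fails (¬z4 ∨ ¬z3 ∨ z1)
  T F F F  ✗ fails (z2 ∨ z3 ∨ ¬z1)
  T F F T  ✗ fails (z2 ∨ z3 ∨ ¬z1)
  T F T F  ✗ fails (z2 ∨ ¬z3)
  T F T T  ✗ fails (z2 ∨ ¬z3)
  T T F F  ✗ fails (¬z1 ∨ ¬z2)
  T T F T  ✗ fails (¬z1 ∨ ¬z2)
  T T T F  ✗ fails (¬z1 ∨ ¬z2)
  T T T T  ✗ fails (¬z1 ∨ ¬z3 ∨ ¬z4)
1 of the 16 rows is a model.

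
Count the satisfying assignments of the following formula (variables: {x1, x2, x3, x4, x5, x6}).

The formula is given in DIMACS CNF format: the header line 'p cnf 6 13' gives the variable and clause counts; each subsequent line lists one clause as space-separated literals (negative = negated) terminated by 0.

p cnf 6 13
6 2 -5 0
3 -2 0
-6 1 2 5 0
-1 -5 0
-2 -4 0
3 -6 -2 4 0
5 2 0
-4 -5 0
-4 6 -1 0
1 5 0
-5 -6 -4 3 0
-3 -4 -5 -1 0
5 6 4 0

There are 2^6 = 64 truth assignments over (x1, x2, x3, x4, x5, x6).
Split on x3. With x3 = True, the clauses containing x3 are satisfied and ¬x3 drops from the rest; 4 of the 2^5 = 32 assignments to the other variables satisfy what remains.
With x3 = False, by the same count on the reduced clause set, 1 assignment works.
(One model: x1=F, x2=F, x3=F, x4=F, x5=T, x6=T.)
Total: 4 + 1 = 5.

5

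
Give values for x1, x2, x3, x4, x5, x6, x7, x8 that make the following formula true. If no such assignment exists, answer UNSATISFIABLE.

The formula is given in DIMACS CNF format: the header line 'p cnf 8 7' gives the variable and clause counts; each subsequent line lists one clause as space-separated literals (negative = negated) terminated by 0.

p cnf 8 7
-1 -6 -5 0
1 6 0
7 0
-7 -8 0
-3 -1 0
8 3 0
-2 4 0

x1: False, x2: False, x3: True, x4: False, x5: True, x6: True, x7: True, x8: False

From the singleton clause (x7), x7 = True.
From the singleton clause (¬x8), x8 = False.
From the singleton clause (x3), x3 = True.
From the singleton clause (¬x1), x1 = False.
From the singleton clause (x6), x6 = True.
Try x2 = False.
Every clause is now satisfied; x4, x5 are unconstrained.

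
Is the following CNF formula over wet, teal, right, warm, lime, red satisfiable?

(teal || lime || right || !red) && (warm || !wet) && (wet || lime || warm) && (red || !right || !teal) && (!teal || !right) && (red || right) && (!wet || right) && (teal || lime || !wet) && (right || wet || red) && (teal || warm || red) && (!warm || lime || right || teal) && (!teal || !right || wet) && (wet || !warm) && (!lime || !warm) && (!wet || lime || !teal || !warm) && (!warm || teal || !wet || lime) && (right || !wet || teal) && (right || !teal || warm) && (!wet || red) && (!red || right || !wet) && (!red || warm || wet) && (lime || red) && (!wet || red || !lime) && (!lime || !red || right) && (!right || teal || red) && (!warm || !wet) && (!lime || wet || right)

Unsatisfiable

Branch on warm: set warm = true.
The clause (wet) is unit, so wet = true.
That conflicts with the unit clause (!wet).
Undo warm and try warm = false.
The clause (!wet) is unit, so wet = false.
The clause (lime) is unit, so lime = true.
The clause (!red) is unit, so red = false.
The clause (right) is unit, so right = true.
The clause (!teal) is unit, so teal = false.
That conflicts with the unit clause (teal).
Both values of warm lead to a conflict.
No assignment satisfies every clause.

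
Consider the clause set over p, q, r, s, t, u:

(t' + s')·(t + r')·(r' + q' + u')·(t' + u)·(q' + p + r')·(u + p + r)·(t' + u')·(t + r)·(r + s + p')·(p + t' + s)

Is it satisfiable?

No

Case t = 0:
(r') alone gives r = 0.
Now (r) is unsatisfied and unit — conflict.
Backtrack on t: now try t = 1.
(s') alone gives s = 0.
(u) alone gives u = 1.
Now (u') is unsatisfied and unit — conflict.
Neither t = 1 nor t = 0 works.
No assignment satisfies every clause.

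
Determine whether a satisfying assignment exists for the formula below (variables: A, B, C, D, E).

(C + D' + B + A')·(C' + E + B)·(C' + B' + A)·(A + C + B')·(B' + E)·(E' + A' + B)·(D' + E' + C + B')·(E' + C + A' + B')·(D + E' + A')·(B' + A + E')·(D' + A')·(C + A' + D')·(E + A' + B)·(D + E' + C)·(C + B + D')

Yes, satisfiable

Try B = 0.
Try C = 1.
(E) alone gives E = 1.
(A') alone gives A = 0.
Every clause is now satisfied; D is unconstrained.
A satisfying assignment: A: 0,  B: 0,  C: 1,  D: 1,  E: 1.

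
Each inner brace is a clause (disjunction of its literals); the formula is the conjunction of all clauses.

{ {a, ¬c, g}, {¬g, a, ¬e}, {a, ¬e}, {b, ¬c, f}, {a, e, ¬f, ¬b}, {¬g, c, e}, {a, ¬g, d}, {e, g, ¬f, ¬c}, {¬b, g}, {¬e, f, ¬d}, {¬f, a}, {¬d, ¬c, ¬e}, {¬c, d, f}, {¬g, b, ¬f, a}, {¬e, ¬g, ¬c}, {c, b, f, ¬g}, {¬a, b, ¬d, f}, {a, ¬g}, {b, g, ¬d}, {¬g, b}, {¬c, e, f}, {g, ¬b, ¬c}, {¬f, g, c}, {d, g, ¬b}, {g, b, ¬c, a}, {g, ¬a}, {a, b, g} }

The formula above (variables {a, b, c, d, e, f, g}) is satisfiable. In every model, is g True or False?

Suppose g = False.
From the singleton clause (¬b), b = False.
From the singleton clause (¬d), d = False.
From the singleton clause (¬a), a = False.
Now (a) is unsatisfied and unit — conflict.
So every satisfying assignment has g = True.

True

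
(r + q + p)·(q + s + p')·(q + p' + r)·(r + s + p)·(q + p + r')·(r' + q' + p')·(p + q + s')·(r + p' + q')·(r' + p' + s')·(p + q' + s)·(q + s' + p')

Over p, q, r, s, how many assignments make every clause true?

There are 2^4 = 16 truth assignments over (p, q, r, s).
Split on r. With r = 1, the clauses containing r are satisfied and r' drops from the rest; 1 of the 2^3 = 8 assignments to the other variables satisfy what remains.
With r = 0, by the same count on the reduced clause set, 1 assignment works.
(One model: p=F, q=T, r=F, s=T.)
Total: 1 + 1 = 2.

2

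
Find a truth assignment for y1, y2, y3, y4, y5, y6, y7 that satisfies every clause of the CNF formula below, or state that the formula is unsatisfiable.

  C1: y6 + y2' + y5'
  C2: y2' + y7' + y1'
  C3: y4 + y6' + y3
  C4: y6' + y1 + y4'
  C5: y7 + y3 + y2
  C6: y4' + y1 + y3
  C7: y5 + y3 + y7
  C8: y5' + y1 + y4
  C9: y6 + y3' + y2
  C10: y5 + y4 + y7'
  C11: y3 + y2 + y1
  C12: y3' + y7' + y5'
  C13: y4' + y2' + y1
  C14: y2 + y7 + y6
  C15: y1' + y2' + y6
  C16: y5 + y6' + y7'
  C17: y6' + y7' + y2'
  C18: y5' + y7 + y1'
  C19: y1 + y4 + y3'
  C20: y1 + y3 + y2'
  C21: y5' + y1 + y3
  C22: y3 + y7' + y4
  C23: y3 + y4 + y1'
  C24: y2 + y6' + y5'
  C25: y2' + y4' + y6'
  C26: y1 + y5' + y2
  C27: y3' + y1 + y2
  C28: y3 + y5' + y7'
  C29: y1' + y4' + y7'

Branch on y6: set y6 = 1.
Branch on y4: set y4 = 0.
The clause (y3) is unit, so y3 = 1.
The clause (y1) is unit, so y1 = 1.
Branch on y2: set y2 = 1.
The clause (y7') is unit, so y7 = 0.
The clause (y5') is unit, so y5 = 0.
This assignment satisfies each clause.

y1 ↦ 1; y2 ↦ 1; y3 ↦ 1; y4 ↦ 0; y5 ↦ 0; y6 ↦ 1; y7 ↦ 0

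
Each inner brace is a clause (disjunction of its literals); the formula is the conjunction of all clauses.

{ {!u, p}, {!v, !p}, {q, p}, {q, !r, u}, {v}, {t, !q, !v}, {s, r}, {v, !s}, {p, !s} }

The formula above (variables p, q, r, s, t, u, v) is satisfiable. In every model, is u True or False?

False

Suppose u = true.
(p) alone gives p = true.
(!v) alone gives v = false.
Now (v) is unsatisfied and unit — conflict.
So every satisfying assignment has u = False.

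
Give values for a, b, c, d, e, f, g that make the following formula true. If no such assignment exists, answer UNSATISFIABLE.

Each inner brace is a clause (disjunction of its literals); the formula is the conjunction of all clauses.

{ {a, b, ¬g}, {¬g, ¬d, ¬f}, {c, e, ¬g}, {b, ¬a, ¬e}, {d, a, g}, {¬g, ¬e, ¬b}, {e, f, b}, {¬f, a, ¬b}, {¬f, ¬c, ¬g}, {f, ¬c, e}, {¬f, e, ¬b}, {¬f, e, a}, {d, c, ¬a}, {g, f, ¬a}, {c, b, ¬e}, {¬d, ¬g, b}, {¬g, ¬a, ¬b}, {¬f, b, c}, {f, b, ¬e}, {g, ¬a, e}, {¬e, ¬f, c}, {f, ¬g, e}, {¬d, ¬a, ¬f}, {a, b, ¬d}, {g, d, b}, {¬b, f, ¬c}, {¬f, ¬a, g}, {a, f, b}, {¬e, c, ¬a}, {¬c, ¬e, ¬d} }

a ↦ False, b ↦ True, c ↦ False, d ↦ True, e ↦ True, f ↦ False, g ↦ False

Try a = False.
Try b = True.
(¬f) alone gives f = False.
(¬c) alone gives c = False.
Try e = True.
(¬g) alone gives g = False.
(d) alone gives d = True.
All clauses are satisfied.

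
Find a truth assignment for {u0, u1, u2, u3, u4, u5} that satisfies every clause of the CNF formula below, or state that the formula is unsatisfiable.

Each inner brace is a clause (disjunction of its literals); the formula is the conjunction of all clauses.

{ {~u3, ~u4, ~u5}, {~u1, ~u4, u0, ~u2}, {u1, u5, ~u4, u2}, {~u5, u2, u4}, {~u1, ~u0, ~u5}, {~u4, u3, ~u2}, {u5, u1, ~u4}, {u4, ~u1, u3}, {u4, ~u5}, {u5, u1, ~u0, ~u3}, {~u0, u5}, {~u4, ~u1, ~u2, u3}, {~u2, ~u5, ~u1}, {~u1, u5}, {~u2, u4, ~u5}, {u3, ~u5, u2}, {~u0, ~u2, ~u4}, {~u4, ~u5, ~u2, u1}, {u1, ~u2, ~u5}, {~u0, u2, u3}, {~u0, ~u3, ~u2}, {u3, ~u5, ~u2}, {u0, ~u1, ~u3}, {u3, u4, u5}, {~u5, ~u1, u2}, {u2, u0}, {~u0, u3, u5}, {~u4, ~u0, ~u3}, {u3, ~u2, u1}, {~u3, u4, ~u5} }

Try u4 = 0.
(~u5) alone gives u5 = 0.
(~u0) alone gives u0 = 0.
(~u1) alone gives u1 = 0.
(u3) alone gives u3 = 1.
(u2) alone gives u2 = 1.
All clauses are satisfied.

u0=0,  u1=0,  u2=1,  u3=1,  u4=0,  u5=0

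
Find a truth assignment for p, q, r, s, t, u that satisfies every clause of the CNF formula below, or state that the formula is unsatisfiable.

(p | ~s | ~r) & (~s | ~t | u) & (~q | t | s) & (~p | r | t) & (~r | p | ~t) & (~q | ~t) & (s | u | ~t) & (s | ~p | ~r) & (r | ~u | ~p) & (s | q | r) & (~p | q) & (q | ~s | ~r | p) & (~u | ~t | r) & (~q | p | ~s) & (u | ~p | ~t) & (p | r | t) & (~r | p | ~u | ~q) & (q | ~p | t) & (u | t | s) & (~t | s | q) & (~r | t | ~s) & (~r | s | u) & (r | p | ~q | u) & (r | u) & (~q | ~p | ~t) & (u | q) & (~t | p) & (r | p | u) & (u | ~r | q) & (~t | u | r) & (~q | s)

Case q = 0:
Unit clause (~p) forces p = 0.
Unit clause (u) forces u = 1.
Unit clause (~t) forces t = 0.
Unit clause (r) forces r = 1.
Unit clause (~s) forces s = 0.
Every clause now holds.

p ↦ 0, q ↦ 0, r ↦ 1, s ↦ 0, t ↦ 0, u ↦ 1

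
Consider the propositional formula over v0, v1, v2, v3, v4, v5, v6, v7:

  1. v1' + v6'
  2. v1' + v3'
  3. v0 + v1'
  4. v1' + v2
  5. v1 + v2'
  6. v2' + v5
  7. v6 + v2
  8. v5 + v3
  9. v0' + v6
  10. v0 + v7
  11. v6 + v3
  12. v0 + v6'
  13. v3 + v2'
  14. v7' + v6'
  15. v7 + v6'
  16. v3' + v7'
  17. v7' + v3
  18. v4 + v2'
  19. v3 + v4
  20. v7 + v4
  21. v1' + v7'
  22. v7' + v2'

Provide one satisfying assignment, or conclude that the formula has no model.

UNSATISFIABLE

Suppose v1 = 0.
From the singleton clause (v2'), v2 = 0.
From the singleton clause (v6), v6 = 1.
From the singleton clause (v0), v0 = 1.
From the singleton clause (v7'), v7 = 0.
Now (v7) is unsatisfied and unit — conflict.
Backtrack on v1: now try v1 = 1.
From the singleton clause (v6'), v6 = 0.
From the singleton clause (v3'), v3 = 0.
Now (v3) is unsatisfied and unit — conflict.
Both values of v1 lead to a conflict.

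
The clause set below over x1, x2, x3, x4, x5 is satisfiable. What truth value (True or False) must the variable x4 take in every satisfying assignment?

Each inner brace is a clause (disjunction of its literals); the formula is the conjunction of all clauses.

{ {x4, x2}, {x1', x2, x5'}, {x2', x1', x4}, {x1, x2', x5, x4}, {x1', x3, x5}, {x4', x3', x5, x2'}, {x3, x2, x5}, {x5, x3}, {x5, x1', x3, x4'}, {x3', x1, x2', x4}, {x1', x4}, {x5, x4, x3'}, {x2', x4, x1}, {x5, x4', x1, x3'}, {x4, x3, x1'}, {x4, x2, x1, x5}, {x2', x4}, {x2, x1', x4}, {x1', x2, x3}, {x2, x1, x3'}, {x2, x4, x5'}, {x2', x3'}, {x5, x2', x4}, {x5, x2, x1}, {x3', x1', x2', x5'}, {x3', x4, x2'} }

Suppose x4 = 0.
From the singleton clause (x2), x2 = 1.
That conflicts with the unit clause (x2').
So every satisfying assignment has x4 = True.

True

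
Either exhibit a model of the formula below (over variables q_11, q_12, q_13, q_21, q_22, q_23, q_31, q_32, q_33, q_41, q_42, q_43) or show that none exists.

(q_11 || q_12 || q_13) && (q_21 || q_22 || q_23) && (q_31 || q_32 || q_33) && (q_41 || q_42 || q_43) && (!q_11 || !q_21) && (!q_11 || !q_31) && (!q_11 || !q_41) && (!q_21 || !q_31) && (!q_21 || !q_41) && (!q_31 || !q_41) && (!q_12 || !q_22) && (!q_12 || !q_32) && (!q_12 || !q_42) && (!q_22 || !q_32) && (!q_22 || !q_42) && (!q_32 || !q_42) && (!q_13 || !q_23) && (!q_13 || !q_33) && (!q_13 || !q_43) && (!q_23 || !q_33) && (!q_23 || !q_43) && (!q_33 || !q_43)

Case q_11 = false:
Case q_12 = true:
Unit clause (!q_22) forces q_22 = false.
Unit clause (!q_32) forces q_32 = false.
Unit clause (!q_42) forces q_42 = false.
Case q_21 = true:
Unit clause (!q_31) forces q_31 = false.
Unit clause (q_33) forces q_33 = true.
Unit clause (!q_41) forces q_41 = false.
Unit clause (q_43) forces q_43 = true.
That conflicts with the unit clause (!q_43).
That branch fails; take q_21 = false instead.
Unit clause (q_23) forces q_23 = true.
Unit clause (!q_13) forces q_13 = false.
Unit clause (!q_33) forces q_33 = false.
Unit clause (q_31) forces q_31 = true.
Unit clause (!q_41) forces q_41 = false.
Unit clause (q_43) forces q_43 = true.
That conflicts with the unit clause (!q_43).
Neither q_21 = true nor q_21 = false works.
That branch fails; take q_12 = false instead.
Unit clause (q_13) forces q_13 = true.
Unit clause (!q_23) forces q_23 = false.
Unit clause (!q_33) forces q_33 = false.
Unit clause (!q_43) forces q_43 = false.
Case q_21 = true:
Unit clause (!q_31) forces q_31 = false.
Unit clause (q_32) forces q_32 = true.
Unit clause (!q_41) forces q_41 = false.
Unit clause (q_42) forces q_42 = true.
That conflicts with the unit clause (!q_42).
That branch fails; take q_21 = false instead.
Unit clause (q_22) forces q_22 = true.
Unit clause (!q_32) forces q_32 = false.
Unit clause (q_31) forces q_31 = true.
Unit clause (!q_41) forces q_41 = false.
Unit clause (q_42) forces q_42 = true.
That conflicts with the unit clause (!q_42).
Neither q_21 = true nor q_21 = false works.
Neither q_12 = true nor q_12 = false works.
That branch fails; take q_11 = true instead.
Unit clause (!q_21) forces q_21 = false.
Unit clause (!q_31) forces q_31 = false.
Unit clause (!q_41) forces q_41 = false.
Case q_22 = true:
Unit clause (!q_12) forces q_12 = false.
Unit clause (!q_32) forces q_32 = false.
Unit clause (q_33) forces q_33 = true.
Unit clause (!q_42) forces q_42 = false.
Unit clause (q_43) forces q_43 = true.
That conflicts with the unit clause (!q_43).
That branch fails; take q_22 = false instead.
Unit clause (q_23) forces q_23 = true.
Unit clause (!q_13) forces q_13 = false.
Unit clause (!q_33) forces q_33 = false.
Unit clause (q_32) forces q_32 = true.
Unit clause (!q_12) forces q_12 = false.
Unit clause (!q_42) forces q_42 = false.
Unit clause (q_43) forces q_43 = true.
That conflicts with the unit clause (!q_43).
Neither q_22 = true nor q_22 = false works.
Neither q_11 = true nor q_11 = false works.

UNSATISFIABLE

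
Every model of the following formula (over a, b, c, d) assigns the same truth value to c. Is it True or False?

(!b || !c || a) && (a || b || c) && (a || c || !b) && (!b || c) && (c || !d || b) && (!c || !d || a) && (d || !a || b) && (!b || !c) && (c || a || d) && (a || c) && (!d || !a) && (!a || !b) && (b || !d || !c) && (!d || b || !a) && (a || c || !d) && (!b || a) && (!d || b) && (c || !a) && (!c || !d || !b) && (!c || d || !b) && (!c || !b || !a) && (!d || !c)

True

Suppose c = false.
The clause (!b) is unit, so b = false.
The clause (a) is unit, so a = true.
Now (!a) is unsatisfied and unit — conflict.
So every satisfying assignment has c = True.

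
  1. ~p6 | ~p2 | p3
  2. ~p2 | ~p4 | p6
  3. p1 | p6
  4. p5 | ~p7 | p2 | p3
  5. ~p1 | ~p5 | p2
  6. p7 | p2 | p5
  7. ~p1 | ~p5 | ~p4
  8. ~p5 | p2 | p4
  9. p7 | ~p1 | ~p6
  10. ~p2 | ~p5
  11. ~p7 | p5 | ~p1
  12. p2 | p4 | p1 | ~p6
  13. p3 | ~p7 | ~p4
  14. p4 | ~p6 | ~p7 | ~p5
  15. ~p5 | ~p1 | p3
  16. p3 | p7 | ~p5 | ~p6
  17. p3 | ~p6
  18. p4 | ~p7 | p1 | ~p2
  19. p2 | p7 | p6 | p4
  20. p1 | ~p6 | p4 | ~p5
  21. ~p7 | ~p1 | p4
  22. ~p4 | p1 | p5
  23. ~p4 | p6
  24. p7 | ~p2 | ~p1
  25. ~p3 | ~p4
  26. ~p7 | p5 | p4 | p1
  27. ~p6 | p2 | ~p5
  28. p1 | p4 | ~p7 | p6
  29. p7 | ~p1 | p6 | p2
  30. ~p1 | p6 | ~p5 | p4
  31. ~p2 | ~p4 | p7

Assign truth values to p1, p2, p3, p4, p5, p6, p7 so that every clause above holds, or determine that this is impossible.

Branch on p1: set p1 = 0.
Unit clause (p6) forces p6 = 1.
Unit clause (p3) forces p3 = 1.
Unit clause (~p4) forces p4 = 0.
Unit clause (p2) forces p2 = 1.
Unit clause (~p5) forces p5 = 0.
Unit clause (~p7) forces p7 = 0.
All clauses are satisfied.

p1=0, p2=1, p3=1, p4=0, p5=0, p6=1, p7=0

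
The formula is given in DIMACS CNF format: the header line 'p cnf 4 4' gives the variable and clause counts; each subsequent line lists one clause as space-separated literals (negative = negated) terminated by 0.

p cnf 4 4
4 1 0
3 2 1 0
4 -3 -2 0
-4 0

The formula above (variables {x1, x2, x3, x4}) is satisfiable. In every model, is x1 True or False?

True

Suppose x1 = False.
From the singleton clause (x4), x4 = True.
That conflicts with the unit clause (¬x4).
So every satisfying assignment has x1 = True.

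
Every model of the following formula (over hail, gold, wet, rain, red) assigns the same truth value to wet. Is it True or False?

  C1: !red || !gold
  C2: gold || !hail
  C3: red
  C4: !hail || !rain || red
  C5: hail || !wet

False

Suppose wet = true.
From the singleton clause (red), red = true.
From the singleton clause (!gold), gold = false.
From the singleton clause (!hail), hail = false.
But (hail) is also a unit clause — contradiction.
So every satisfying assignment has wet = False.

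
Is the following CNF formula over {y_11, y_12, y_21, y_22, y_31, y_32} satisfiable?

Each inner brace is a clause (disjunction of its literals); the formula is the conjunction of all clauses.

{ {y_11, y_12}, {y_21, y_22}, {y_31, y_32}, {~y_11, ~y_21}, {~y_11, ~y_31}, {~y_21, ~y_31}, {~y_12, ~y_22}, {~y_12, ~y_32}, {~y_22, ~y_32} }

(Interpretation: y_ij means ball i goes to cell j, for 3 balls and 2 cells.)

No, unsatisfiable

Try y_11 = 1.
The clause (~y_21) is unit, so y_21 = 0.
The clause (y_22) is unit, so y_22 = 1.
The clause (~y_31) is unit, so y_31 = 0.
The clause (y_32) is unit, so y_32 = 1.
But (~y_32) is also a unit clause — contradiction.
So y_11 must be the other value — set y_11 = 0.
The clause (y_12) is unit, so y_12 = 1.
The clause (~y_22) is unit, so y_22 = 0.
The clause (y_21) is unit, so y_21 = 1.
The clause (~y_31) is unit, so y_31 = 0.
The clause (y_32) is unit, so y_32 = 1.
But (~y_32) is also a unit clause — contradiction.
Neither y_11 = 1 nor y_11 = 0 works.
No assignment satisfies every clause.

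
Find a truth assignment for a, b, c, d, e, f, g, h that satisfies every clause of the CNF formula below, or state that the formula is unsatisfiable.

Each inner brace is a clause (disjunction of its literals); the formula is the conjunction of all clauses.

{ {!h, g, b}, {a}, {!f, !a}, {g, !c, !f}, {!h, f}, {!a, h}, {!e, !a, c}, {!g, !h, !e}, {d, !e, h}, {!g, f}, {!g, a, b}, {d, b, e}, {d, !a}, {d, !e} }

UNSATISFIABLE

Unit clause (a) forces a = true.
Unit clause (!f) forces f = false.
Unit clause (!h) forces h = false.
That conflicts with the unit clause (h).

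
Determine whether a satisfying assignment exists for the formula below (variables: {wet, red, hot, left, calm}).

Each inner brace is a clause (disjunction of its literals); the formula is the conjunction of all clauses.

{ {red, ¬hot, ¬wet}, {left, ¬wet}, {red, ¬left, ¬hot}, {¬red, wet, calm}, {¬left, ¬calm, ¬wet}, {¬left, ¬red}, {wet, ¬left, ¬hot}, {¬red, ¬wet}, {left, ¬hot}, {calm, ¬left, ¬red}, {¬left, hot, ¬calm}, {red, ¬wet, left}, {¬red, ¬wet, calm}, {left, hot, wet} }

Branch on left: set left = True.
From the singleton clause (¬red), red = False.
From the singleton clause (¬hot), hot = False.
From the singleton clause (¬calm), calm = False.
Every clause is now satisfied; wet is unconstrained.
A satisfying assignment: wet=False; red=False; hot=False; left=True; calm=False.

Yes, satisfiable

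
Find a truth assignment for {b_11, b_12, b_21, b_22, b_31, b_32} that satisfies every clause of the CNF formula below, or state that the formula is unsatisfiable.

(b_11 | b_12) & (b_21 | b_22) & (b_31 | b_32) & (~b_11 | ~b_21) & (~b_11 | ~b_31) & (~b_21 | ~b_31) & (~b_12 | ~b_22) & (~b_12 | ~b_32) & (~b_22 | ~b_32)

Branch on b_11: set b_11 = 1.
(~b_21) alone gives b_21 = 0.
(b_22) alone gives b_22 = 1.
(~b_31) alone gives b_31 = 0.
(b_32) alone gives b_32 = 1.
But (~b_32) is also a unit clause — contradiction.
Backtrack on b_11: now try b_11 = 0.
(b_12) alone gives b_12 = 1.
(~b_22) alone gives b_22 = 0.
(b_21) alone gives b_21 = 1.
(~b_31) alone gives b_31 = 0.
(b_32) alone gives b_32 = 1.
But (~b_32) is also a unit clause — contradiction.
Both values of b_11 lead to a conflict.

UNSATISFIABLE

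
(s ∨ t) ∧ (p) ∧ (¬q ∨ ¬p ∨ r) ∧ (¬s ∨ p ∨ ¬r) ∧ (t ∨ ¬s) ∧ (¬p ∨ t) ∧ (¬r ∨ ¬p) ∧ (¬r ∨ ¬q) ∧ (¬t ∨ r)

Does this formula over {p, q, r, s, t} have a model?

Unsatisfiable

Unit clause (p) forces p = True.
Unit clause (t) forces t = True.
Unit clause (¬r) forces r = False.
But (r) is also a unit clause — contradiction.
No assignment satisfies every clause.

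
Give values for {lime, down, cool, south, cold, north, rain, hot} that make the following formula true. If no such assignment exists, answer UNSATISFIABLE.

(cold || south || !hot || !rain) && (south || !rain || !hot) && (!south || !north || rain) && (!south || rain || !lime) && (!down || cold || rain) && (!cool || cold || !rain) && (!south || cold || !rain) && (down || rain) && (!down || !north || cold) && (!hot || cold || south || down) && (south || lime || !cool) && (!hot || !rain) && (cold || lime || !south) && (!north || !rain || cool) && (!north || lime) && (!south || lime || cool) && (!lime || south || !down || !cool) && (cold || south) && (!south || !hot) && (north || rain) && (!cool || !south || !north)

Branch on down: set down = true.
Branch on cold: set cold = true.
Branch on hot: set hot = true.
From the singleton clause (!rain), rain = false.
From the singleton clause (!south), south = false.
From the singleton clause (north), north = true.
From the singleton clause (lime), lime = true.
From the singleton clause (!cool), cool = false.
This assignment satisfies each clause.

lime: true, down: true, cool: false, south: false, cold: true, north: true, rain: false, hot: true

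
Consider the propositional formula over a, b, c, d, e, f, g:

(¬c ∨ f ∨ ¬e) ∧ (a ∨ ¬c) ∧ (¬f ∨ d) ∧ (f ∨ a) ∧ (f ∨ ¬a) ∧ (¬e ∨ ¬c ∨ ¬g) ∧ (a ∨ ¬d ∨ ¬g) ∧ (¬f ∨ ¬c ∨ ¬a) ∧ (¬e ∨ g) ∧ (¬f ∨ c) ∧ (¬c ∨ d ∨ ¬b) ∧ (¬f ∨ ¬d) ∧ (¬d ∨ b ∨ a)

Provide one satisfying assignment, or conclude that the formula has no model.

Case a = True:
From the singleton clause (f), f = True.
From the singleton clause (d), d = True.
That conflicts with the unit clause (¬d).
Backtrack on a: now try a = False.
From the singleton clause (¬c), c = False.
From the singleton clause (f), f = True.
That conflicts with the unit clause (¬f).
Neither a = True nor a = False works.

UNSATISFIABLE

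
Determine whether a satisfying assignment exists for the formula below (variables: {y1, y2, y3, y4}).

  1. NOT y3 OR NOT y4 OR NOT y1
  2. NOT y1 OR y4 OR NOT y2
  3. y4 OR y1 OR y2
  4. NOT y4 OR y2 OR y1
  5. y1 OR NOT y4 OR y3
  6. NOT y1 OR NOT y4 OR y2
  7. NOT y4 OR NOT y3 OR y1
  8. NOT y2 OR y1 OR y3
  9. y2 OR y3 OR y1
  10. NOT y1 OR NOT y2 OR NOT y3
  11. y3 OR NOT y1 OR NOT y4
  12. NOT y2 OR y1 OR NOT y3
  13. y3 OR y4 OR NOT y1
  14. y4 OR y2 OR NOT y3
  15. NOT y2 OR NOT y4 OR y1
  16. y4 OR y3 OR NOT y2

Unsatisfiable

Suppose y3 = false.
Suppose y1 = true.
Unit clause (NOT y4) forces y4 = false.
That conflicts with the unit clause (y4).
Backtrack on y1: now try y1 = false.
Unit clause (NOT y4) forces y4 = false.
Unit clause (y2) forces y2 = true.
That conflicts with the unit clause (NOT y2).
Neither y1 = true nor y1 = false works.
Backtrack on y3: now try y3 = true.
Suppose y4 = false.
Unit clause (y2) forces y2 = true.
Unit clause (NOT y1) forces y1 = false.
That conflicts with the unit clause (y1).
Backtrack on y4: now try y4 = true.
Unit clause (NOT y1) forces y1 = false.
That conflicts with the unit clause (y1).
Neither y4 = true nor y4 = false works.
Neither y3 = true nor y3 = false works.
No assignment satisfies every clause.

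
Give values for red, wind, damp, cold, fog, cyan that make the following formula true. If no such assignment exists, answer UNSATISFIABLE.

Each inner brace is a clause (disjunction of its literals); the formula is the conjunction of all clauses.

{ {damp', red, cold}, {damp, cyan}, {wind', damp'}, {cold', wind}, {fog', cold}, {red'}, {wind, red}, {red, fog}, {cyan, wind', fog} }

red ↦ 0,  wind ↦ 1,  damp ↦ 0,  cold ↦ 1,  fog ↦ 1,  cyan ↦ 1

(red') alone gives red = 0.
(wind) alone gives wind = 1.
(damp') alone gives damp = 0.
(cyan) alone gives cyan = 1.
(fog) alone gives fog = 1.
(cold) alone gives cold = 1.
All clauses are satisfied.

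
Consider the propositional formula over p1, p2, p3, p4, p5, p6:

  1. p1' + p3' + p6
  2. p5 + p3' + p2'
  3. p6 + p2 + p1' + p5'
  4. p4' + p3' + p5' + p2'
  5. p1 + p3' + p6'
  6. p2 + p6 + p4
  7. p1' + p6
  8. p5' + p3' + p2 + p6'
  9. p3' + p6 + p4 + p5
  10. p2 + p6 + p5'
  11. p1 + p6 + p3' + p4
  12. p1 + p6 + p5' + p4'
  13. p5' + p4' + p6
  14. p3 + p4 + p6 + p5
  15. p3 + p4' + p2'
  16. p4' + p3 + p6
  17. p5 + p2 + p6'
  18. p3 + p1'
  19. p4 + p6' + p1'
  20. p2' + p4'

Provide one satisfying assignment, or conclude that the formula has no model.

Suppose p1 = 0.
Suppose p3 = 0.
Suppose p4 = 0.
Suppose p2 = 0.
(p6) alone gives p6 = 1.
(p5) alone gives p5 = 1.
Every clause now holds.

p1=0,  p2=0,  p3=0,  p4=0,  p5=1,  p6=1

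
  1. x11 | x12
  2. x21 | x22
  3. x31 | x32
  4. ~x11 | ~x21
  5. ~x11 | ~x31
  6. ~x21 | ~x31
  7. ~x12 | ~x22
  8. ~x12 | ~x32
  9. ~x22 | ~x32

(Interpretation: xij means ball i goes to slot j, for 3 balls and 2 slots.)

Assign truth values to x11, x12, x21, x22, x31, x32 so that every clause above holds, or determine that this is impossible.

Suppose x11 = 1.
From the singleton clause (~x21), x21 = 0.
From the singleton clause (x22), x22 = 1.
From the singleton clause (~x31), x31 = 0.
From the singleton clause (x32), x32 = 1.
That conflicts with the unit clause (~x32).
That branch fails; take x11 = 0 instead.
From the singleton clause (x12), x12 = 1.
From the singleton clause (~x22), x22 = 0.
From the singleton clause (x21), x21 = 1.
From the singleton clause (~x31), x31 = 0.
From the singleton clause (x32), x32 = 1.
That conflicts with the unit clause (~x32).
Both values of x11 lead to a conflict.

UNSATISFIABLE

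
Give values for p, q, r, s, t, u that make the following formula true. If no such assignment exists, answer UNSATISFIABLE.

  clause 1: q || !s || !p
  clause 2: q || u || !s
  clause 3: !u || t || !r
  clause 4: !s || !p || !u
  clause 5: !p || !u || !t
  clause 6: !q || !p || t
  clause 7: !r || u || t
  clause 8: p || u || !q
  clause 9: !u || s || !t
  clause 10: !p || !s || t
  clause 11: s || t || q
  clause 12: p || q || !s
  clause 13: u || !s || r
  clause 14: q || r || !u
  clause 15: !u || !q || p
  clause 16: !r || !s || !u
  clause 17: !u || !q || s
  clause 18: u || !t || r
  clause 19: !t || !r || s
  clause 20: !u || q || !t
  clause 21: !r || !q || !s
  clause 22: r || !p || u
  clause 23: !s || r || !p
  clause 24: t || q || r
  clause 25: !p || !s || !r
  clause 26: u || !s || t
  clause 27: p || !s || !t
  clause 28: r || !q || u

Case q = true:
Case p = false:
The clause (u) is unit, so u = true.
That conflicts with the unit clause (!u).
Undo p and try p = true.
The clause (t) is unit, so t = true.
The clause (!u) is unit, so u = false.
The clause (r) is unit, so r = true.
The clause (s) is unit, so s = true.
That conflicts with the unit clause (!s).
Neither p = true nor p = false works.
Undo q and try q = false.
Case s = false:
The clause (t) is unit, so t = true.
The clause (!u) is unit, so u = false.
The clause (r) is unit, so r = true.
That conflicts with the unit clause (!r).
Undo s and try s = true.
The clause (!p) is unit, so p = false.
That conflicts with the unit clause (p).
Neither s = true nor s = false works.
Neither q = true nor q = false works.

UNSATISFIABLE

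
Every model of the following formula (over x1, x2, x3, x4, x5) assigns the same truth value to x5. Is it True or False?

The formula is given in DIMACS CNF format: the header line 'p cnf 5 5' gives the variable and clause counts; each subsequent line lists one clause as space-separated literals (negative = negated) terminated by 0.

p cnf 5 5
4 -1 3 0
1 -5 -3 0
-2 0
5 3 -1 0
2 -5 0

Suppose x5 = True.
(¬x2) alone gives x2 = False.
That conflicts with the unit clause (x2).
So every satisfying assignment has x5 = False.

False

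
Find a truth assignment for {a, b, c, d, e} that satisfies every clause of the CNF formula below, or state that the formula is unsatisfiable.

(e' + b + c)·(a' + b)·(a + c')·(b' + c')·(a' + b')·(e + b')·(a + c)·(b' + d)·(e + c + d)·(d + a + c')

UNSATISFIABLE

Try a = 0.
Unit clause (c') forces c = 0.
That conflicts with the unit clause (c).
Backtrack on a: now try a = 1.
Unit clause (b) forces b = 1.
That conflicts with the unit clause (b').
Either choice for a ends in contradiction.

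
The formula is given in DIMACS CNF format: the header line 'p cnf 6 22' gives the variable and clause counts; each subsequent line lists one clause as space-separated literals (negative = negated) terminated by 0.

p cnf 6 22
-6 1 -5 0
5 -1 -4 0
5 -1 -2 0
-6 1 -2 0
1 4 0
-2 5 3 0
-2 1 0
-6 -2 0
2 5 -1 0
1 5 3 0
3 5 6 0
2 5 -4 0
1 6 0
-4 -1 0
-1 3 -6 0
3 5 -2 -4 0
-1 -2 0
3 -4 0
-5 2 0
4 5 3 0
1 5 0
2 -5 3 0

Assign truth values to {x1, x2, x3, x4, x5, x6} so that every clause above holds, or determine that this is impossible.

Suppose x1 = True.
Unit clause (¬x4) forces x4 = False.
Unit clause (¬x2) forces x2 = False.
Unit clause (x5) forces x5 = True.
Now (¬x5) is unsatisfied and unit — conflict.
Backtrack on x1: now try x1 = False.
Unit clause (x4) forces x4 = True.
Unit clause (¬x2) forces x2 = False.
Unit clause (x5) forces x5 = True.
Now (¬x5) is unsatisfied and unit — conflict.
Neither x1 = True nor x1 = False works.

UNSATISFIABLE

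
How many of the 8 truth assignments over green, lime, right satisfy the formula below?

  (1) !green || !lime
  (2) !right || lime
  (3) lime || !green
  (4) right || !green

3

There are 2^3 = 8 truth assignments over (green, lime, right).
Check each against the 4 clauses (columns in the order green, lime, right):
  F F F  ✓ satisfies all
  F F T  ✗ fails (!right || lime)
  F T F  ✓ satisfies all
  F T T  ✓ satisfies all
  T F F  ✗ fails (lime || !green)
  T F T  ✗ fails (!right || lime)
  T T F  ✗ fails (!green || !lime)
  T T T  ✗ fails (!green || !lime)
3 of the 8 rows are models.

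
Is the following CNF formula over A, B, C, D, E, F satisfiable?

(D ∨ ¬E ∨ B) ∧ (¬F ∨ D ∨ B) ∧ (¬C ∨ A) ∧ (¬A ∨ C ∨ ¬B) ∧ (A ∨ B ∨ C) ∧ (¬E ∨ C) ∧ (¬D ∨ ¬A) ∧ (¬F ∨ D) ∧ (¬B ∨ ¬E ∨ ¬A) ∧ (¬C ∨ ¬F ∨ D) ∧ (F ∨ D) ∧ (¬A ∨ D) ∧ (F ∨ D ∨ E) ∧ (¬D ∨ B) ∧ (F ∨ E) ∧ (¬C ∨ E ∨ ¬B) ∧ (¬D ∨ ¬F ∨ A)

No

Branch on C: set C = False.
The clause (¬E) is unit, so E = False.
The clause (F) is unit, so F = True.
The clause (D) is unit, so D = True.
The clause (¬A) is unit, so A = False.
Now (A) is unsatisfied and unit — conflict.
That branch fails; take C = True instead.
The clause (A) is unit, so A = True.
The clause (¬D) is unit, so D = False.
Now (D) is unsatisfied and unit — conflict.
Either choice for C ends in contradiction.
No assignment satisfies every clause.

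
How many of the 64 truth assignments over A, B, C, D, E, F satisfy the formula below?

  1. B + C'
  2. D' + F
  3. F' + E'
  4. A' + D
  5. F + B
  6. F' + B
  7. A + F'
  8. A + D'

There are 2^6 = 64 truth assignments over (A, B, C, D, E, F).
Split on F. With F = 1, the clauses containing F are satisfied and F' drops from the rest; 2 of the 2^5 = 32 assignments to the other variables satisfy what remains.
With F = 0, by the same count on the reduced clause set, 4 assignments work.
(One model: A=F, B=T, C=F, D=F, E=F, F=F.)
Total: 2 + 4 = 6.

6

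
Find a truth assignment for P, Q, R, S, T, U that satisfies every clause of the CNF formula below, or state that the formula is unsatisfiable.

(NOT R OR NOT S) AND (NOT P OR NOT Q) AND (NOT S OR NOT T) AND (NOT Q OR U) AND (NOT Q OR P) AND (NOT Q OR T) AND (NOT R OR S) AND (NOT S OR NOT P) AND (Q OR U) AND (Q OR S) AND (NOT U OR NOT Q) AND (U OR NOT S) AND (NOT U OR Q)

UNSATISFIABLE

Case R = false:
Case P = false:
The clause (NOT Q) is unit, so Q = false.
The clause (U) is unit, so U = true.
That conflicts with the unit clause (NOT U).
Undo P and try P = true.
The clause (NOT Q) is unit, so Q = false.
The clause (NOT S) is unit, so S = false.
That conflicts with the unit clause (S).
Neither P = true nor P = false works.
Undo R and try R = true.
The clause (NOT S) is unit, so S = false.
That conflicts with the unit clause (S).
Neither R = true nor R = false works.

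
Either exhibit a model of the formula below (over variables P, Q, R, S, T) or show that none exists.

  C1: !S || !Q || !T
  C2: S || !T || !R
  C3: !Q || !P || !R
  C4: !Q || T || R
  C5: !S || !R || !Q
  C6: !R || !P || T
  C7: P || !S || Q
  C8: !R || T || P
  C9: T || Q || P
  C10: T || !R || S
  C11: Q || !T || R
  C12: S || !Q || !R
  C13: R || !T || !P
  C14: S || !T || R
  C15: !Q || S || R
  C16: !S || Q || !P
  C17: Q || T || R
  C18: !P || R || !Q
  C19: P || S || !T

UNSATISFIABLE

Case S = false:
Case T = false:
Unit clause (!R) forces R = false.
Unit clause (!Q) forces Q = false.
But (Q) is also a unit clause — contradiction.
So T must be the other value — set T = true.
Unit clause (!R) forces R = false.
But (R) is also a unit clause — contradiction.
Both values of T lead to a conflict.
So S must be the other value — set S = true.
Case Q = false:
Unit clause (P) forces P = true.
But (!P) is also a unit clause — contradiction.
So Q must be the other value — set Q = true.
Unit clause (!T) forces T = false.
Unit clause (R) forces R = true.
But (!R) is also a unit clause — contradiction.
Both values of Q lead to a conflict.
Both values of S lead to a conflict.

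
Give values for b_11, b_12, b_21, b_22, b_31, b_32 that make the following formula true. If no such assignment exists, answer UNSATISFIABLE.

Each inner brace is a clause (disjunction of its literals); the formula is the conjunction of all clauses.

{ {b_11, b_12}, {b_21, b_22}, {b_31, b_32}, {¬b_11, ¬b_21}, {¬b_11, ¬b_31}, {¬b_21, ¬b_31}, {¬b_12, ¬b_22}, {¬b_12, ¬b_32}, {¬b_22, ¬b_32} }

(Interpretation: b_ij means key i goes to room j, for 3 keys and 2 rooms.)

UNSATISFIABLE

Branch on b_11: set b_11 = True.
The clause (¬b_21) is unit, so b_21 = False.
The clause (b_22) is unit, so b_22 = True.
The clause (¬b_31) is unit, so b_31 = False.
The clause (b_32) is unit, so b_32 = True.
But (¬b_32) is also a unit clause — contradiction.
So b_11 must be the other value — set b_11 = False.
The clause (b_12) is unit, so b_12 = True.
The clause (¬b_22) is unit, so b_22 = False.
The clause (b_21) is unit, so b_21 = True.
The clause (¬b_31) is unit, so b_31 = False.
The clause (b_32) is unit, so b_32 = True.
But (¬b_32) is also a unit clause — contradiction.
Neither b_11 = True nor b_11 = False works.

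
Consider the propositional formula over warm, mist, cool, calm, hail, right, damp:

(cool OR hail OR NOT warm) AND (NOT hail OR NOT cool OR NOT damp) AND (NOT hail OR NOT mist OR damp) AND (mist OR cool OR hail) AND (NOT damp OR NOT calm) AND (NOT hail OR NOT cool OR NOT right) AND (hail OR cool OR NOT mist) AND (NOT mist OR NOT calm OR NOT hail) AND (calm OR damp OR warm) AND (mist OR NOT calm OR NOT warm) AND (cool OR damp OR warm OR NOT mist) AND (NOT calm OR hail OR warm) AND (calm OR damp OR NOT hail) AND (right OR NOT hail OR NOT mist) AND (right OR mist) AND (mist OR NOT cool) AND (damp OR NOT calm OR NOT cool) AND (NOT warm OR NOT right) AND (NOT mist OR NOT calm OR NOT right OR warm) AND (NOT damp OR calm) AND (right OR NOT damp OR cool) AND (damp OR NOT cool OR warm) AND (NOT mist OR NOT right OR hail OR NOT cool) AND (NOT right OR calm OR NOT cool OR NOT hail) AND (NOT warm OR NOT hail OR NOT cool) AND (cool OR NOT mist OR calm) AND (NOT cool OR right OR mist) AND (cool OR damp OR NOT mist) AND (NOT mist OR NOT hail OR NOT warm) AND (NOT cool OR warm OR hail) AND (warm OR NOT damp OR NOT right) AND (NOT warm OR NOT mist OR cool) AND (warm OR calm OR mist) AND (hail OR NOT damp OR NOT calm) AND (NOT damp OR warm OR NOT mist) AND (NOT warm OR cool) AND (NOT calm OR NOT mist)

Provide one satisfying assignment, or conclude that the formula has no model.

Branch on damp: set damp = false.
Branch on hail: set hail = true.
The clause (NOT mist) is unit, so mist = false.
The clause (calm) is unit, so calm = true.
The clause (NOT warm) is unit, so warm = false.
The clause (right) is unit, so right = true.
The clause (NOT cool) is unit, so cool = false.
All clauses are satisfied.

warm: false; mist: false; cool: false; calm: true; hail: true; right: true; damp: false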